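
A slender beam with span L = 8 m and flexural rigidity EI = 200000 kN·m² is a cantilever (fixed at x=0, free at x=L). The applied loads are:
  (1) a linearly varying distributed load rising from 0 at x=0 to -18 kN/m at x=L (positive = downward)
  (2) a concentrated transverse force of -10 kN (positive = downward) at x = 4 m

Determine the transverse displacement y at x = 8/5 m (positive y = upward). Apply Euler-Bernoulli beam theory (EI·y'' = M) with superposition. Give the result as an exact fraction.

y(8/5) = 356644/146484375 m

Load 1 — triangular load w₀=-18 kN/m (0→w₀ over full span):
  y_1 = (w₀Lx³/12-w₀L²x²/6-w₀x⁵/(120L))/EI = ((-18)·8·(8/5)³/12-(-18)·8²·(8/5)²/6-(-18)·(8/5)⁵/(120·8))/200000 = 108048/48828125 m
Load 2 — point force P=-10 kN at a=4 m (b=L-a=4):
  y_2 = -Px²(3a-x)/(6EI)  [x≤a] = -(-10)·(8/5)²·(3·4-(8/5))/(6·200000) = 52/234375 m
Superposition: y = Σ y_i = 356644/146484375 m ≈ 0.002435 m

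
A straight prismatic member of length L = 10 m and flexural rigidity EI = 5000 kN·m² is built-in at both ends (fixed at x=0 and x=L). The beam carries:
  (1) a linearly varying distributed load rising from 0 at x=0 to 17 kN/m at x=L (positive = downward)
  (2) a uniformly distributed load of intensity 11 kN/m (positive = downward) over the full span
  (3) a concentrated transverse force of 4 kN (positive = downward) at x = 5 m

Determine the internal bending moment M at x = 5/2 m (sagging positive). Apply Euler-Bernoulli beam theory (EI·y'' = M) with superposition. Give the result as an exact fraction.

Load 1 — triangular load w₀=17 kN/m (0→w₀ over full span):
  M_1 = 3w₀Lx/20 - w₀L²/30 - w₀x³/(6L) = 3·17·10·(5/2)/20 - 17·10²/30 - 17·(5/2)³/(6·10) = 85/32 kN·m
Load 2 — uniform load w=11 kN/m over full span:
  M_2 = wLx/2 - wL²/12 - wx²/2 = 11·10·(5/2)/2 - 11·10²/12 - 11·(5/2)²/2 = 275/24 kN·m
Load 3 — point force P=4 kN at a=5 m (b=L-a=5):
  M_3 = Pb²(3a+b)x/L³ - Pab²/L²  [x≤a] = 4·5²·(3·5+5)·(5/2)/10³ - 4·5·5²/10² = 0 kN·m
Superposition: M = Σ M_i = 1355/96 kN·m ≈ 14.114583 kN·m

M(5/2) = 1355/96 kN·m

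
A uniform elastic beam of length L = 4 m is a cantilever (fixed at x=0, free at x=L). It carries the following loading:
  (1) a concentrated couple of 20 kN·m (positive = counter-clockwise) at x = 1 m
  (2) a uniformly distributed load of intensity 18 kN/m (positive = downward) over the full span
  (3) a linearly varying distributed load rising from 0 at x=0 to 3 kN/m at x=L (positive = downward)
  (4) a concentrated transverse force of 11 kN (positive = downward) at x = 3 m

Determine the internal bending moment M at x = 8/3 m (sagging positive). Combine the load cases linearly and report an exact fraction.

Load 1 — applied couple M₀=20 kN·m at a=1 m (b=L-a=3):
  M_1 = 0  [x>a] = 0 kN·m
Load 2 — uniform load w=18 kN/m over full span:
  M_2 = -w(L-x)²/2 = -18·(4-(8/3))²/2 = -16 kN·m
Load 3 — triangular load w₀=3 kN/m (0→w₀ over full span):
  M_3 = w₀Lx/2 - w₀L²/3 - w₀x³/(6L) = 3·4·(8/3)/2 - 3·4²/3 - 3·(8/3)³/(6·4) = -64/27 kN·m
Load 4 — point force P=11 kN at a=3 m (b=L-a=1):
  M_4 = -P(a-x)  [x≤a] = -11·(3-(8/3)) = -11/3 kN·m
Superposition: M = Σ M_i = -595/27 kN·m ≈ -22.037037 kN·m

M(8/3) = -595/27 kN·m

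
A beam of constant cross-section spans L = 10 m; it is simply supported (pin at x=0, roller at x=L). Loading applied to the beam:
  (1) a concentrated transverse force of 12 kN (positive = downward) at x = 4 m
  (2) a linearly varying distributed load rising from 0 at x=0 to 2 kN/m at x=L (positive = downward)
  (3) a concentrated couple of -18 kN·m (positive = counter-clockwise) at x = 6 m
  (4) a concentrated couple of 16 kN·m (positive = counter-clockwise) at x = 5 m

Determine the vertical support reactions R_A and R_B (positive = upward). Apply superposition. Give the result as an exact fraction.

R_A = 31/3 kN, R_B = 35/3 kN

Load 1 — point force P=12 kN at a=4 m (b=L-a=6):
  R_A = Pb/L = 12·6/10 = 36/5 kN
  R_B = Pa/L = 12·4/10 = 24/5 kN
Load 2 — triangular load w₀=2 kN/m (0→w₀ over full span):
  R_A = w₀L/6 = 2·10/6 = 10/3 kN
  R_B = w₀L/3 = 2·10/3 = 20/3 kN
Load 3 — applied couple M₀=-18 kN·m at a=6 m (b=L-a=4):
  R_A = M₀/L = (-18)/10 = -9/5 kN
  R_B = -M₀/L = -(-18)/10 = 9/5 kN
Load 4 — applied couple M₀=16 kN·m at a=5 m (b=L-a=5):
  R_A = M₀/L = 16/10 = 8/5 kN
  R_B = -M₀/L = -16/10 = -8/5 kN
Superposition: R_A = 31/3 kN, R_B = 35/3 kN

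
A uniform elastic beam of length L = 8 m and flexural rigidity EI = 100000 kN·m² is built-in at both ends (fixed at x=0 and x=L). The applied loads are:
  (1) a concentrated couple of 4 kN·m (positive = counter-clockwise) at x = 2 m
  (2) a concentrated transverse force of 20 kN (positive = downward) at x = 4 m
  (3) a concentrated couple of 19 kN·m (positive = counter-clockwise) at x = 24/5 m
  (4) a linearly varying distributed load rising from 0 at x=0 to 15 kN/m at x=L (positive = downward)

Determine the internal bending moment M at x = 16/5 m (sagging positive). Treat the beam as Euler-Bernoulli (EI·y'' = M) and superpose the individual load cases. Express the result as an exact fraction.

M(16/5) = 15387/500 kN·m

Load 1 — applied couple M₀=4 kN·m at a=2 m (b=L-a=6):
  M_1 = R_Ax - M_A - M₀  [x>a] with R_A=9/16, M_A=-3/4 = (9/16)·(16/5) - (-3/4) - 4 = -29/20 kN·m
Load 2 — point force P=20 kN at a=4 m (b=L-a=4):
  M_2 = Pb²(3a+b)x/L³ - Pab²/L²  [x≤a] = 20·4²·(3·4+4)·(16/5)/8³ - 20·4·4²/8² = 12 kN·m
Load 3 — applied couple M₀=19 kN·m at a=24/5 m (b=L-a=16/5):
  M_3 = R_Ax - M_A  [x≤a] with R_A=171/50, M_A=152/25 = (171/50)·(16/5) - (152/25) = 608/125 kN·m
Load 4 — triangular load w₀=15 kN/m (0→w₀ over full span):
  M_4 = 3w₀Lx/20 - w₀L²/30 - w₀x³/(6L) = 3·15·8·(16/5)/20 - 15·8²/30 - 15·(16/5)³/(6·8) = 384/25 kN·m
Superposition: M = Σ M_i = 15387/500 kN·m ≈ 30.774000 kN·m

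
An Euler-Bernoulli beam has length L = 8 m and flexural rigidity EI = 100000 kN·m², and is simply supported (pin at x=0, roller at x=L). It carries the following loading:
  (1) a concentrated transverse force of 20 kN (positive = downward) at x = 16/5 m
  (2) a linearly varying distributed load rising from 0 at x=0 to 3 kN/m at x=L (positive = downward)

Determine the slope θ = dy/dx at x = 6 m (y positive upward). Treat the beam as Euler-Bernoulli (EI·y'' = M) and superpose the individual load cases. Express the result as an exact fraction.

Load 1 — point force P=20 kN at a=16/5 m (b=L-a=24/5):
  θ_1 = -Pa(2L²-6Lx+3x²+a²)/(6LEI)  [x>a] = -20·(16/5)·(2·8²-6·8·6+3·6²+(16/5)²)/(6·8·100000) = 87/156250 rad
Load 2 — triangular load w₀=3 kN/m (0→w₀ over full span):
  θ_2 = -w₀(7L⁴-30L²x²+15x⁴)/(360LEI) = -3·(7·8⁴-30·8²·6²+15·6⁴)/(360·8·100000) = 1313/6000000 rad
Superposition: θ = Σ θ_i = 23269/30000000 rad ≈ 0.000776 rad

θ(6) = 23269/30000000 rad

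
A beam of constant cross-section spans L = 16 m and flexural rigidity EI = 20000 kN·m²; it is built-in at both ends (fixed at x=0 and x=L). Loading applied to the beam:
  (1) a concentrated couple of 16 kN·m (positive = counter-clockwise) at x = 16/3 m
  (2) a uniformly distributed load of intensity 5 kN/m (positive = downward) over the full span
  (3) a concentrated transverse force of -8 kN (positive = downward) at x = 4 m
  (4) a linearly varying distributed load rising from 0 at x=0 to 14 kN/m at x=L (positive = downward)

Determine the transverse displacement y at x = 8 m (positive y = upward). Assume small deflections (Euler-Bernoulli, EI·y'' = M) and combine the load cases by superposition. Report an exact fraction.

y(8) = -536/5625 m

Load 1 — applied couple M₀=16 kN·m at a=16/3 m (b=L-a=32/3):
  y_1 = (R_Ax³/6 - M_Ax²/2 - M₀(x-a)²/2)/EI  [x>a] with R_A=4/3, M_A=0 = ((4/3)·8³/6 - 0·8²/2 - 16·(8-(16/3))²/2)/20000 = 16/5625 m
Load 2 — uniform load w=5 kN/m over full span:
  y_2 = -wx²(L-x)²/(24EI) = -5·8²·(16-8)²/(24·20000) = -16/375 m
Load 3 — point force P=-8 kN at a=4 m (b=L-a=12):
  y_3 = -Pa²(L-x)²(3bL-(3b+a)(L-x))/(6L³EI)  [x>a] = -(-8)·4²·(16-8)²·(3·12·16-(3·12+4)·(16-8))/(6·16³·20000) = 8/1875 m
Load 4 — triangular load w₀=14 kN/m (0→w₀ over full span):
  y_4 = -w₀x²(L-x)²(x+2L)/(120LEI) = -14·8²·(16-8)²·(8+2·16)/(120·16·20000) = -112/1875 m
Superposition: y = Σ y_i = -536/5625 m ≈ -0.095289 m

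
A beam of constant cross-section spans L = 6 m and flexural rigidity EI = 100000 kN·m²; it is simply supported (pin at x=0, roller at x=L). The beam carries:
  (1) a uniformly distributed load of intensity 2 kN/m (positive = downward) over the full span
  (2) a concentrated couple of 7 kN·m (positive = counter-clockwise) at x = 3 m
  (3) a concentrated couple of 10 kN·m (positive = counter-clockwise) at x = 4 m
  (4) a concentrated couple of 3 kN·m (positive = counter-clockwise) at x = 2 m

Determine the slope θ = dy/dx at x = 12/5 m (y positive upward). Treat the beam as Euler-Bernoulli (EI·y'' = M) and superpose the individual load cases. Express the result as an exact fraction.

θ(12/5) = -6517/150000000 rad

Load 1 — uniform load w=2 kN/m over full span:
  θ_1 = -w(L³-6Lx²+4x³)/(24EI) = -2·(6³-6·6·(12/5)²+4·(12/5)³)/(24·100000) = -333/6250000 rad
Load 2 — applied couple M₀=7 kN·m at a=3 m (b=L-a=3):
  θ_2 = (M₀x²/(2L)+C₁)/EI  [x≤a] with C₁=M₀(3b²-L²)/(6L)=-7/4 = (7·(12/5)²/(2·6)+(-7/4))/100000 = 161/10000000 rad
Load 3 — applied couple M₀=10 kN·m at a=4 m (b=L-a=2):
  θ_3 = (M₀x²/(2L)+C₁)/EI  [x≤a] with C₁=M₀(3b²-L²)/(6L)=-20/3 = (10·(12/5)²/(2·6)+(-20/3))/100000 = -7/375000 rad
Load 4 — applied couple M₀=3 kN·m at a=2 m (b=L-a=4):
  θ_4 = (M₀x²/(2L)-M₀(x-a)+C₁)/EI  [x>a] with C₁=M₀(3b²-L²)/(6L)=1 = (3·(12/5)²/(2·6)-3·((12/5)-2)+1)/100000 = 31/2500000 rad
Superposition: θ = Σ θ_i = -6517/150000000 rad ≈ -0.000043 rad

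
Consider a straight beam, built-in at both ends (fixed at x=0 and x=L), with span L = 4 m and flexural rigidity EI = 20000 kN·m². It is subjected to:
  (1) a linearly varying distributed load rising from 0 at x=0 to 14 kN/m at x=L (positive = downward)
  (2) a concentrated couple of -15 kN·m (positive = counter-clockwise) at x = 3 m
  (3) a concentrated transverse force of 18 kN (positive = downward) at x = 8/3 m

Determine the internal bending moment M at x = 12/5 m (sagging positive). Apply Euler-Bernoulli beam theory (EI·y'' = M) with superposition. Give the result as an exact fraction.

M(12/5) = 10117/2000 kN·m

Load 1 — triangular load w₀=14 kN/m (0→w₀ over full span):
  M_1 = 3w₀Lx/20 - w₀L²/30 - w₀x³/(6L) = 3·14·4·(12/5)/20 - 14·4²/30 - 14·(12/5)³/(6·4) = 1736/375 kN·m
Load 2 — applied couple M₀=-15 kN·m at a=3 m (b=L-a=1):
  M_2 = R_Ax - M_A  [x≤a] with R_A=-135/32, M_A=-75/16 = (-135/32)·(12/5) - (-75/16) = -87/16 kN·m
Load 3 — point force P=18 kN at a=8/3 m (b=L-a=4/3):
  M_3 = Pb²(3a+b)x/L³ - Pab²/L²  [x≤a] = 18·(4/3)²·(3·(8/3)+(4/3))·(12/5)/4³ - 18·(8/3)·(4/3)²/4² = 88/15 kN·m
Superposition: M = Σ M_i = 10117/2000 kN·m ≈ 5.058500 kN·m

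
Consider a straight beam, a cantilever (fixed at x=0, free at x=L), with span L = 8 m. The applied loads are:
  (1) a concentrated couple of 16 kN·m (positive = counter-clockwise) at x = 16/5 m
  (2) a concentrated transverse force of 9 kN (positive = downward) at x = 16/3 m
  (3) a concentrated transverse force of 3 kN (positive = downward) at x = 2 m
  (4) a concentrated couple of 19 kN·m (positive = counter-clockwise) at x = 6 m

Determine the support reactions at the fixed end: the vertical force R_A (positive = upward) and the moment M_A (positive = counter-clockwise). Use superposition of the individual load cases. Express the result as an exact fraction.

R_A = 12 kN, M_A = 19 kN·m

Load 1 — applied couple M₀=16 kN·m at a=16/5 m (b=L-a=24/5):
  R_A = 0 kN
  M_A = -M₀ = -16 kN·m
Load 2 — point force P=9 kN at a=16/3 m (b=L-a=8/3):
  R_A = P = 9 kN
  M_A = Pa = 9·(16/3) = 48 kN·m
Load 3 — point force P=3 kN at a=2 m (b=L-a=6):
  R_A = P = 3 kN
  M_A = Pa = 3·2 = 6 kN·m
Load 4 — applied couple M₀=19 kN·m at a=6 m (b=L-a=2):
  R_A = 0 kN
  M_A = -M₀ = -19 kN·m
Superposition: R_A = 12 kN, M_A = 19 kN·m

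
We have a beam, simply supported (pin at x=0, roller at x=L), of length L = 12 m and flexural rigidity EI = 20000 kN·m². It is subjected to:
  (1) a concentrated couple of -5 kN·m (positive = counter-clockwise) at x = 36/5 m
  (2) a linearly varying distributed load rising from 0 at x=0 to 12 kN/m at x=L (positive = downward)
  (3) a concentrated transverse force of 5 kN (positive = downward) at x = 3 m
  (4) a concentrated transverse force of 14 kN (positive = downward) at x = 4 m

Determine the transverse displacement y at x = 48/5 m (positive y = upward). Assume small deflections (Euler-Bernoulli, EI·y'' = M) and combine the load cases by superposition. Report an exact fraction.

Load 1 — applied couple M₀=-5 kN·m at a=36/5 m (b=L-a=24/5):
  y_1 = (M₀x³/(6L)-M₀(x-a)²/2+C₁x)/EI  [x>a] with C₁=M₀(3b²-L²)/(6L)=26/5 = ((-5)·(48/5)³/(6·12)-(-5)·((48/5)-(36/5))²/2+(26/5)·(48/5))/20000 = 9/62500 m
Load 2 — triangular load w₀=12 kN/m (0→w₀ over full span):
  y_2 = -w₀x(7L⁴-10L²x²+3x⁴)/(360LEI) = -12·(48/5)·(7·12⁴-10·12²·(48/5)²+3·(48/5)⁴)/(360·12·20000) = -493776/9765625 m
Load 3 — point force P=5 kN at a=3 m (b=L-a=9):
  y_3 = -Pa(L-x)(2Lx-a²-x²)/(6LEI)  [x>a] = -5·3·(12-(48/5))·(2·12·(48/5)-3²-(48/5)²)/(6·12·20000) = -3231/1000000 m
Load 4 — point force P=14 kN at a=4 m (b=L-a=8):
  y_4 = -Pa(L-x)(2Lx-a²-x²)/(6LEI)  [x>a] = -14·4·(12-(48/5))·(2·12·(48/5)-4²-(48/5)²)/(6·12·20000) = -2674/234375 m
Superposition: y = Σ y_i = -121985117/1875000000 m ≈ -0.065059 m

y(48/5) = -121985117/1875000000 m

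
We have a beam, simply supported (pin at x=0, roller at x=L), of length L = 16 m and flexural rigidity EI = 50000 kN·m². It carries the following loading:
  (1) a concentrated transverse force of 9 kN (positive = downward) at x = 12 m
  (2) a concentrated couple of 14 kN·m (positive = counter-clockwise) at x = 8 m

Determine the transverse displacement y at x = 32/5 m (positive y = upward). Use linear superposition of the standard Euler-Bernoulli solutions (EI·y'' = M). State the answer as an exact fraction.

y(32/5) = -156/15625 m

Load 1 — point force P=9 kN at a=12 m (b=L-a=4):
  y_1 = -Pbx(L²-b²-x²)/(6LEI)  [x≤a] = -9·4·(32/5)·(16²-4²-(32/5)²)/(6·16·50000) = -3732/390625 m
Load 2 — applied couple M₀=14 kN·m at a=8 m (b=L-a=8):
  y_2 = (M₀x³/(6L)+C₁x)/EI  [x≤a] with C₁=M₀(3b²-L²)/(6L)=-28/3 = (14·(32/5)³/(6·16)+(-28/3)·(32/5))/50000 = -168/390625 m
Superposition: y = Σ y_i = -156/15625 m ≈ -0.009984 m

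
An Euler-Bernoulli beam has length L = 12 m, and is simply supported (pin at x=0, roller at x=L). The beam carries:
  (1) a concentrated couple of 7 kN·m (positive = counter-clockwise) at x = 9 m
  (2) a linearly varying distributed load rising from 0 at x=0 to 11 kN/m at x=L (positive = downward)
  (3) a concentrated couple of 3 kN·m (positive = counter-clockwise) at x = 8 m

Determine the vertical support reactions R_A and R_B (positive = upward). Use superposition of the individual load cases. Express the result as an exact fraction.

R_A = 137/6 kN, R_B = 259/6 kN

Load 1 — applied couple M₀=7 kN·m at a=9 m (b=L-a=3):
  R_A = M₀/L = 7/12 kN
  R_B = -M₀/L = -7/12 kN
Load 2 — triangular load w₀=11 kN/m (0→w₀ over full span):
  R_A = w₀L/6 = 11·12/6 = 22 kN
  R_B = w₀L/3 = 11·12/3 = 44 kN
Load 3 — applied couple M₀=3 kN·m at a=8 m (b=L-a=4):
  R_A = M₀/L = 3/12 = 1/4 kN
  R_B = -M₀/L = -3/12 = -1/4 kN
Superposition: R_A = 137/6 kN, R_B = 259/6 kN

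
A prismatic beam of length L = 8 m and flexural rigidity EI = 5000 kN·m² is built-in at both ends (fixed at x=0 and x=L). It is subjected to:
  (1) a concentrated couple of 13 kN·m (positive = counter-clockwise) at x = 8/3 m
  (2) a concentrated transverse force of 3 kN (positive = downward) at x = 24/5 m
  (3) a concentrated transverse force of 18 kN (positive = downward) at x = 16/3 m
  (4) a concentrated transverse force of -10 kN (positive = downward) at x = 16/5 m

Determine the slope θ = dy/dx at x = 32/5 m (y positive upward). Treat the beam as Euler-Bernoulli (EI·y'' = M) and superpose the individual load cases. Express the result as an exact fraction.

Load 1 — applied couple M₀=13 kN·m at a=8/3 m (b=L-a=16/3):
  θ_1 = (R_Ax²/2 - M_Ax - M₀(x-a))/EI  [x>a] with R_A=13/6, M_A=0 = ((13/6)·(32/5)²/2 - 0·(32/5) - 13·((32/5)-(8/3)))/5000 = -13/15625 rad
Load 2 — point force P=3 kN at a=24/5 m (b=L-a=16/5):
  θ_2 = Pa²(L-x)(2bL-(3b+a)(L-x))/(2L³EI)  [x>a] = 3·(24/5)²·(8-(32/5))·(2·(16/5)·8-(3·(16/5)+(24/5))·(8-(32/5)))/(2·8³·5000) = 1188/1953125 rad
Load 3 — point force P=18 kN at a=16/3 m (b=L-a=8/3):
  θ_3 = Pa²(L-x)(2bL-(3b+a)(L-x))/(2L³EI)  [x>a] = 18·(16/3)²·(8-(32/5))·(2·(8/3)·8-(3·(8/3)+(16/3))·(8-(32/5)))/(2·8³·5000) = 32/9375 rad
Load 4 — point force P=-10 kN at a=16/5 m (b=L-a=24/5):
  θ_4 = Pa²(L-x)(2bL-(3b+a)(L-x))/(2L³EI)  [x>a] = (-10)·(16/5)²·(8-(32/5))·(2·(24/5)·8-(3·(24/5)+(16/5))·(8-(32/5)))/(2·8³·5000) = -608/390625 rad
Superposition: θ = Σ θ_i = 9569/5859375 rad ≈ 0.001633 rad

θ(32/5) = 9569/5859375 rad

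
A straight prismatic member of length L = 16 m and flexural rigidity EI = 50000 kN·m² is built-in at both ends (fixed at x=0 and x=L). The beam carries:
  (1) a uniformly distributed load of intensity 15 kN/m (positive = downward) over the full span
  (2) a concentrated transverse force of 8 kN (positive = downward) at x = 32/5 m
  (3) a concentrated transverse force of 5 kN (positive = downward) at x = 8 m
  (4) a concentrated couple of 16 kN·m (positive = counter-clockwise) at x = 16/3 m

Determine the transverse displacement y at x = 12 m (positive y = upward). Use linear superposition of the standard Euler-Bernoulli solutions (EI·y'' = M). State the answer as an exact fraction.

Load 1 — uniform load w=15 kN/m over full span:
  y_1 = -wx²(L-x)²/(24EI) = -15·12²·(16-12)²/(24·50000) = -18/625 m
Load 2 — point force P=8 kN at a=32/5 m (b=L-a=48/5):
  y_2 = -Pa²(L-x)²(3bL-(3b+a)(L-x))/(6L³EI)  [x>a] = -8·(32/5)²·(16-12)²·(3·(48/5)·16-(3·(48/5)+(32/5))·(16-12))/(6·16³·50000) = -64/46875 m
Load 3 — point force P=5 kN at a=8 m (b=L-a=8):
  y_3 = -Pa²(L-x)²(3bL-(3b+a)(L-x))/(6L³EI)  [x>a] = -5·8²·(16-12)²·(3·8·16-(3·8+8)·(16-12))/(6·16³·50000) = -2/1875 m
Load 4 — applied couple M₀=16 kN·m at a=16/3 m (b=L-a=32/3):
  y_4 = (R_Ax³/6 - M_Ax²/2 - M₀(x-a)²/2)/EI  [x>a] with R_A=4/3, M_A=0 = ((4/3)·12³/6 - 0·12²/2 - 16·(12-(16/3))²/2)/50000 = 16/28125 m
Superposition: y = Σ y_i = -4312/140625 m ≈ -0.030663 m

y(12) = -4312/140625 m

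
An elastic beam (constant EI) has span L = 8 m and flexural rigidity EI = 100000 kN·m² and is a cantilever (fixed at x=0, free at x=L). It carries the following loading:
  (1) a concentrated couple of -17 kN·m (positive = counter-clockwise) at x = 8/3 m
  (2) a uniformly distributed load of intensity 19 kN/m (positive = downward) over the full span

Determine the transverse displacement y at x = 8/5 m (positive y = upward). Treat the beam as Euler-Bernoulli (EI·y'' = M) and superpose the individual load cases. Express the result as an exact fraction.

Load 1 — applied couple M₀=-17 kN·m at a=8/3 m (b=L-a=16/3):
  y_1 = M₀x²/(2EI)  [x≤a] = (-17)·(8/5)²/(2·100000) = -17/78125 m
Load 2 — uniform load w=19 kN/m over full span:
  y_2 = -wx²(x²-4Lx+6L²)/(24EI) = -19·(8/5)²·((8/5)²-4·8·(8/5)+6·8²)/(24·100000) = -39824/5859375 m
Superposition: y = Σ y_i = -41099/5859375 m ≈ -0.007014 m

y(8/5) = -41099/5859375 m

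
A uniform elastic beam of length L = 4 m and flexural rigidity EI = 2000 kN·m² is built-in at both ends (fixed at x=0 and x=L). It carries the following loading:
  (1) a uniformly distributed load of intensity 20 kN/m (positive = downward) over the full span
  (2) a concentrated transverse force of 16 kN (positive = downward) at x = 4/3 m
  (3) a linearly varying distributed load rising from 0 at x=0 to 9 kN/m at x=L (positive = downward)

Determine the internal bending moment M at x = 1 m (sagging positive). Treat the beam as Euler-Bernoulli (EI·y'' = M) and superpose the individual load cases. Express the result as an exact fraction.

Load 1 — uniform load w=20 kN/m over full span:
  M_1 = wLx/2 - wL²/12 - wx²/2 = 20·4·1/2 - 20·4²/12 - 20·1²/2 = 10/3 kN·m
Load 2 — point force P=16 kN at a=4/3 m (b=L-a=8/3):
  M_2 = Pb²(3a+b)x/L³ - Pab²/L²  [x≤a] = 16·(8/3)²·(3·(4/3)+(8/3))·1/4³ - 16·(4/3)·(8/3)²/4² = 64/27 kN·m
Load 3 — triangular load w₀=9 kN/m (0→w₀ over full span):
  M_3 = 3w₀Lx/20 - w₀L²/30 - w₀x³/(6L) = 3·9·4·1/20 - 9·4²/30 - 9·1³/(6·4) = 9/40 kN·m
Superposition: M = Σ M_i = 6403/1080 kN·m ≈ 5.928704 kN·m

M(1) = 6403/1080 kN·m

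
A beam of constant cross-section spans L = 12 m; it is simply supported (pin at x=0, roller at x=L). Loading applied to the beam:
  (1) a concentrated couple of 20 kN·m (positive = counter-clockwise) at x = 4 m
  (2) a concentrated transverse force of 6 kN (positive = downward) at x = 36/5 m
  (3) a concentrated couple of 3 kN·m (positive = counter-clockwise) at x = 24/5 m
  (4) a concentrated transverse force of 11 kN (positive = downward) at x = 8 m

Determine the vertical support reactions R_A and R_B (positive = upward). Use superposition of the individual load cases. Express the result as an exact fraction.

Load 1 — applied couple M₀=20 kN·m at a=4 m (b=L-a=8):
  R_A = M₀/L = 20/12 = 5/3 kN
  R_B = -M₀/L = -20/12 = -5/3 kN
Load 2 — point force P=6 kN at a=36/5 m (b=L-a=24/5):
  R_A = Pb/L = 6·(24/5)/12 = 12/5 kN
  R_B = Pa/L = 6·(36/5)/12 = 18/5 kN
Load 3 — applied couple M₀=3 kN·m at a=24/5 m (b=L-a=36/5):
  R_A = M₀/L = 3/12 = 1/4 kN
  R_B = -M₀/L = -3/12 = -1/4 kN
Load 4 — point force P=11 kN at a=8 m (b=L-a=4):
  R_A = Pb/L = 11·4/12 = 11/3 kN
  R_B = Pa/L = 11·8/12 = 22/3 kN
Superposition: R_A = 479/60 kN, R_B = 541/60 kN

R_A = 479/60 kN, R_B = 541/60 kN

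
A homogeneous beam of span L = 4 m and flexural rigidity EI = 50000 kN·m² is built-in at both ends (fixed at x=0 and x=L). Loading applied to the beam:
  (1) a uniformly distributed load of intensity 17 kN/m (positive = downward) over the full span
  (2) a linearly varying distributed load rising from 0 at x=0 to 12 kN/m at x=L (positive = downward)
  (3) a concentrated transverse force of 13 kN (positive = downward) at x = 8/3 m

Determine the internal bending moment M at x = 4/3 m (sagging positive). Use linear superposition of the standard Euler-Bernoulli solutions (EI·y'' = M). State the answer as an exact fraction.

Load 1 — uniform load w=17 kN/m over full span:
  M_1 = wLx/2 - wL²/12 - wx²/2 = 17·4·(4/3)/2 - 17·4²/12 - 17·(4/3)²/2 = 68/9 kN·m
Load 2 — triangular load w₀=12 kN/m (0→w₀ over full span):
  M_2 = 3w₀Lx/20 - w₀L²/30 - w₀x³/(6L) = 3·12·4·(4/3)/20 - 12·4²/30 - 12·(4/3)³/(6·4) = 272/135 kN·m
Load 3 — point force P=13 kN at a=8/3 m (b=L-a=4/3):
  M_3 = Pb²(3a+b)x/L³ - Pab²/L²  [x≤a] = 13·(4/3)²·(3·(8/3)+(4/3))·(4/3)/4³ - 13·(8/3)·(4/3)²/4² = 52/81 kN·m
Superposition: M = Σ M_i = 4136/405 kN·m ≈ 10.212346 kN·m

M(4/3) = 4136/405 kN·m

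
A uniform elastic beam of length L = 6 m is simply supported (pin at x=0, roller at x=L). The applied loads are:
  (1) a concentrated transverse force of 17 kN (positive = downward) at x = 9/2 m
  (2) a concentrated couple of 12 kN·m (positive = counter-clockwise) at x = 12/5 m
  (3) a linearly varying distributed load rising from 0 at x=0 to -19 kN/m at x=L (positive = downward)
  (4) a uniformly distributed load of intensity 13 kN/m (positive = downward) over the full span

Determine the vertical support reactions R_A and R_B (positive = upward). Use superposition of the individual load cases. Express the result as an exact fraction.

Load 1 — point force P=17 kN at a=9/2 m (b=L-a=3/2):
  R_A = Pb/L = 17·(3/2)/6 = 17/4 kN
  R_B = Pa/L = 17·(9/2)/6 = 51/4 kN
Load 2 — applied couple M₀=12 kN·m at a=12/5 m (b=L-a=18/5):
  R_A = M₀/L = 12/6 = 2 kN
  R_B = -M₀/L = -12/6 = -2 kN
Load 3 — triangular load w₀=-19 kN/m (0→w₀ over full span):
  R_A = w₀L/6 = (-19)·6/6 = -19 kN
  R_B = w₀L/3 = (-19)·6/3 = -38 kN
Load 4 — uniform load w=13 kN/m over full span:
  R_A = wL/2 = 13·6/2 = 39 kN
  R_B = wL/2 = 13·6/2 = 39 kN
Superposition: R_A = 105/4 kN, R_B = 47/4 kN

R_A = 105/4 kN, R_B = 47/4 kN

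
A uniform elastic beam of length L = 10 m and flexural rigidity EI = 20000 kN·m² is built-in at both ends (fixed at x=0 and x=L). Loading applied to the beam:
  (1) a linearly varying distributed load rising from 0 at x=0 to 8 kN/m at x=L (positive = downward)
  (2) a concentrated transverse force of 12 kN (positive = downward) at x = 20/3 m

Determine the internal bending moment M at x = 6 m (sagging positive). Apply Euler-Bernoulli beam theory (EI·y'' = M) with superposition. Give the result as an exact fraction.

Load 1 — triangular load w₀=8 kN/m (0→w₀ over full span):
  M_1 = 3w₀Lx/20 - w₀L²/30 - w₀x³/(6L) = 3·8·10·6/20 - 8·10²/30 - 8·6³/(6·10) = 248/15 kN·m
Load 2 — point force P=12 kN at a=20/3 m (b=L-a=10/3):
  M_2 = Pb²(3a+b)x/L³ - Pab²/L²  [x≤a] = 12·(10/3)²·(3·(20/3)+(10/3))·6/10³ - 12·(20/3)·(10/3)²/10² = 88/9 kN·m
Superposition: M = Σ M_i = 1184/45 kN·m ≈ 26.311111 kN·m

M(6) = 1184/45 kN·m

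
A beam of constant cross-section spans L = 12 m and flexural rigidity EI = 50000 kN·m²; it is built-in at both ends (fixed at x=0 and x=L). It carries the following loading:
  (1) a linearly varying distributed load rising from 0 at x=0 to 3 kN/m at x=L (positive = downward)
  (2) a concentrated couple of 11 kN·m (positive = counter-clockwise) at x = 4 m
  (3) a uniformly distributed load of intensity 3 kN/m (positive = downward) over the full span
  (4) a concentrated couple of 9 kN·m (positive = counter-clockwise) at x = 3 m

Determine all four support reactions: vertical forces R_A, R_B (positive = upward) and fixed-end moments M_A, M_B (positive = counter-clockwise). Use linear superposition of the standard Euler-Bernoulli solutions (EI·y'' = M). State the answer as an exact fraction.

Load 1 — triangular load w₀=3 kN/m (0→w₀ over full span):
  R_A = 3w₀L/20 = 3·3·12/20 = 27/5 kN
  M_A = w₀L²/30 = 3·12²/30 = 72/5 kN·m
  R_B = 7w₀L/20 = 7·3·12/20 = 63/5 kN
  M_B = -w₀L²/20 = -3·12²/20 = -108/5 kN·m
Load 2 — applied couple M₀=11 kN·m at a=4 m (b=L-a=8):
  R_A = 6M₀ab/L³ = 6·11·4·8/12³ = 11/9 kN
  M_A = M₀b(2a-b)/L² = 11·8·(2·4-8)/12² = 0 kN·m
  R_B = -6M₀ab/L³ = -6·11·4·8/12³ = -11/9 kN
  M_B = M₀a(2b-a)/L² = 11·4·(2·8-4)/12² = 11/3 kN·m
Load 3 — uniform load w=3 kN/m over full span:
  R_A = wL/2 = 3·12/2 = 18 kN
  M_A = wL²/12 = 3·12²/12 = 36 kN·m
  R_B = wL/2 = 3·12/2 = 18 kN
  M_B = -wL²/12 = -3·12²/12 = -36 kN·m
Load 4 — applied couple M₀=9 kN·m at a=3 m (b=L-a=9):
  R_A = 6M₀ab/L³ = 6·9·3·9/12³ = 27/32 kN
  M_A = M₀b(2a-b)/L² = 9·9·(2·3-9)/12² = -27/16 kN·m
  R_B = -6M₀ab/L³ = -6·9·3·9/12³ = -27/32 kN
  M_B = M₀a(2b-a)/L² = 9·3·(2·9-3)/12² = 45/16 kN·m
Superposition: R_A = 36671/1440 kN, M_A = 3897/80 kN·m, R_B = 41089/1440 kN, M_B = -12269/240 kN·m

R_A = 36671/1440 kN, M_A = 3897/80 kN·m, R_B = 41089/1440 kN, M_B = -12269/240 kN·m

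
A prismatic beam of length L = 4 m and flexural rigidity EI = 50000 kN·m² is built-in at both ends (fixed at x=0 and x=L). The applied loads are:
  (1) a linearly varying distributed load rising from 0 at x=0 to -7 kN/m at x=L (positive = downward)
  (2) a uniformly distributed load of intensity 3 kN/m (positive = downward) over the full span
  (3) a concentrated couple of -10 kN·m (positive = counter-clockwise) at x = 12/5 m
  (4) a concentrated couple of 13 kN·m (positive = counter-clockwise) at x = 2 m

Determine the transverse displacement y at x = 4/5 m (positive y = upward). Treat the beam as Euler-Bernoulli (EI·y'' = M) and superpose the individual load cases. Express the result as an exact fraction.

Load 1 — triangular load w₀=-7 kN/m (0→w₀ over full span):
  y_1 = -w₀x²(L-x)²(x+2L)/(120LEI) = -(-7)·(4/5)²·(4-(4/5))²·((4/5)+2·4)/(120·4·50000) = 2464/146484375 m
Load 2 — uniform load w=3 kN/m over full span:
  y_2 = -wx²(L-x)²/(24EI) = -3·(4/5)²·(4-(4/5))²/(24·50000) = -32/1953125 m
Load 3 — applied couple M₀=-10 kN·m at a=12/5 m (b=L-a=8/5):
  y_3 = (R_Ax³/6 - M_Ax²/2)/EI  [x≤a] with R_A=-18/5, M_A=-16/5 = ((-18/5)·(4/5)³/6 - (-16/5)·(4/5)²/2)/50000 = 28/1953125 m
Load 4 — applied couple M₀=13 kN·m at a=2 m (b=L-a=2):
  y_4 = (R_Ax³/6 - M_Ax²/2)/EI  [x≤a] with R_A=39/8, M_A=13/4 = ((39/8)·(4/5)³/6 - (13/4)·(4/5)²/2)/50000 = -39/3125000 m
Superposition: y = Σ y_i = 2687/1171875000 m ≈ 0.000002 m

y(4/5) = 2687/1171875000 m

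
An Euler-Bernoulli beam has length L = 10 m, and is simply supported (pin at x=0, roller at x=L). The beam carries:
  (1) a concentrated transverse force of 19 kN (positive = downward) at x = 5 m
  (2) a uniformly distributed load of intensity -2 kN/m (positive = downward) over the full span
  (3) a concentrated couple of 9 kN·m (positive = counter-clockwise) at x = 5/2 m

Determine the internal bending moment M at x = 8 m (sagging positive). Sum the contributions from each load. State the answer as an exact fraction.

Load 1 — point force P=19 kN at a=5 m (b=L-a=5):
  M_1 = Pa(L-x)/L  [x>a] = 19·5·(10-8)/10 = 19 kN·m
Load 2 — uniform load w=-2 kN/m over full span:
  M_2 = wx(L-x)/2 = (-2)·8·(10-8)/2 = -16 kN·m
Load 3 — applied couple M₀=9 kN·m at a=5/2 m (b=L-a=15/2):
  M_3 = M₀x/L - M₀  [x>a] = 9·8/10 - 9 = -9/5 kN·m
Superposition: M = Σ M_i = 6/5 kN·m ≈ 1.200000 kN·m

M(8) = 6/5 kN·m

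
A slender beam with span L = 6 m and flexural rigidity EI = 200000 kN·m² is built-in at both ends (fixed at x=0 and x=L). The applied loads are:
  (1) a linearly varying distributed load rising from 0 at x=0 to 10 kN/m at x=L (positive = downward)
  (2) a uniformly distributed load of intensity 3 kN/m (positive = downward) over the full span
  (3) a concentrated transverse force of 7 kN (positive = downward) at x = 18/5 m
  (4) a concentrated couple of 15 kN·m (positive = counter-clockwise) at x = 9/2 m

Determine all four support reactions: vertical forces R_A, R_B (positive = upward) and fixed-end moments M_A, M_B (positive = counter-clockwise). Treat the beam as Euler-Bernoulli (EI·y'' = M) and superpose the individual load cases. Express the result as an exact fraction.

Load 1 — triangular load w₀=10 kN/m (0→w₀ over full span):
  R_A = 3w₀L/20 = 3·10·6/20 = 9 kN
  M_A = w₀L²/30 = 10·6²/30 = 12 kN·m
  R_B = 7w₀L/20 = 7·10·6/20 = 21 kN
  M_B = -w₀L²/20 = -10·6²/20 = -18 kN·m
Load 2 — uniform load w=3 kN/m over full span:
  R_A = wL/2 = 3·6/2 = 9 kN
  M_A = wL²/12 = 3·6²/12 = 9 kN·m
  R_B = wL/2 = 3·6/2 = 9 kN
  M_B = -wL²/12 = -3·6²/12 = -9 kN·m
Load 3 — point force P=7 kN at a=18/5 m (b=L-a=12/5):
  R_A = Pb²(3a+b)/L³ = 7·(12/5)²·(3·(18/5)+(12/5))/6³ = 308/125 kN
  M_A = Pab²/L² = 7·(18/5)·(12/5)²/6² = 504/125 kN·m
  R_B = Pa²(a+3b)/L³ = 7·(18/5)²·((18/5)+3·(12/5))/6³ = 567/125 kN
  M_B = -Pa²b/L² = -7·(18/5)²·(12/5)/6² = -756/125 kN·m
Load 4 — applied couple M₀=15 kN·m at a=9/2 m (b=L-a=3/2):
  R_A = 6M₀ab/L³ = 6·15·(9/2)·(3/2)/6³ = 45/16 kN
  M_A = M₀b(2a-b)/L² = 15·(3/2)·(2·(9/2)-(3/2))/6² = 75/16 kN·m
  R_B = -6M₀ab/L³ = -6·15·(9/2)·(3/2)/6³ = -45/16 kN
  M_B = M₀a(2b-a)/L² = 15·(9/2)·(2·(3/2)-(9/2))/6² = -45/16 kN·m
Superposition: R_A = 46553/2000 kN, M_A = 59439/2000 kN·m, R_B = 63447/2000 kN, M_B = -71721/2000 kN·m

R_A = 46553/2000 kN, M_A = 59439/2000 kN·m, R_B = 63447/2000 kN, M_B = -71721/2000 kN·m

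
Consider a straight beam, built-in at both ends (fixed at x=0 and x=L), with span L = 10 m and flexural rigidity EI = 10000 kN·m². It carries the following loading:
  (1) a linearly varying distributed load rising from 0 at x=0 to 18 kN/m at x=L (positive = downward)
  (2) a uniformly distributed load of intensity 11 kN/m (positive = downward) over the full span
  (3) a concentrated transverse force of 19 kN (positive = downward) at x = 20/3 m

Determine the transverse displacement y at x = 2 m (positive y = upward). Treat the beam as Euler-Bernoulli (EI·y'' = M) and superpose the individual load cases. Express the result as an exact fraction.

Load 1 — triangular load w₀=18 kN/m (0→w₀ over full span):
  y_1 = -w₀x²(L-x)²(x+2L)/(120LEI) = -18·2²·(10-2)²·(2+2·10)/(120·10·10000) = -132/15625 m
Load 2 — uniform load w=11 kN/m over full span:
  y_2 = -wx²(L-x)²/(24EI) = -11·2²·(10-2)²/(24·10000) = -22/1875 m
Load 3 — point force P=19 kN at a=20/3 m (b=L-a=10/3):
  y_3 = -Pb²x²(3aL-(3a+b)x)/(6L³EI)  [x≤a] = -19·(10/3)²·2²·(3·(20/3)·10-(3·(20/3)+(10/3))·2)/(6·10³·10000) = -437/202500 m
Superposition: y = Σ y_i = -113093/5062500 m ≈ -0.022339 m

y(2) = -113093/5062500 m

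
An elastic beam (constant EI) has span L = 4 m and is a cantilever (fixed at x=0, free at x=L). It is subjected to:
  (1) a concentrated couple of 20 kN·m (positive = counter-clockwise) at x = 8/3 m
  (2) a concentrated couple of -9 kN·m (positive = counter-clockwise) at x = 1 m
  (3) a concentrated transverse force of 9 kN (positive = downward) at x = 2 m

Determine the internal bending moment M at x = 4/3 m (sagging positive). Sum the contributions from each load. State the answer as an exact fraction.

M(4/3) = 14 kN·m

Load 1 — applied couple M₀=20 kN·m at a=8/3 m (b=L-a=4/3):
  M_1 = M₀  [x≤a] = 20 = 20 kN·m
Load 2 — applied couple M₀=-9 kN·m at a=1 m (b=L-a=3):
  M_2 = 0  [x>a] = 0 kN·m
Load 3 — point force P=9 kN at a=2 m (b=L-a=2):
  M_3 = -P(a-x)  [x≤a] = -9·(2-(4/3)) = -6 kN·m
Superposition: M = Σ M_i = 14 kN·m ≈ 14.000000 kN·m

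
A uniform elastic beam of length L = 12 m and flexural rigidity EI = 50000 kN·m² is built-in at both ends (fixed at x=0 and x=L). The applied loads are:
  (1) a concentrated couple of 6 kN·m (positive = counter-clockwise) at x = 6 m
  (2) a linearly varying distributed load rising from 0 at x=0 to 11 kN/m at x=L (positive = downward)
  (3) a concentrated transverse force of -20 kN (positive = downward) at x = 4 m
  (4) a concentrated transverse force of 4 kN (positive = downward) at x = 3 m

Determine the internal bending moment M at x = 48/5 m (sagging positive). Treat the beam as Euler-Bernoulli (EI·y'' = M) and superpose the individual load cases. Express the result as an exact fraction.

Load 1 — applied couple M₀=6 kN·m at a=6 m (b=L-a=6):
  M_1 = R_Ax - M_A - M₀  [x>a] with R_A=3/4, M_A=3/2 = (3/4)·(48/5) - (3/2) - 6 = -3/10 kN·m
Load 2 — triangular load w₀=11 kN/m (0→w₀ over full span):
  M_2 = 3w₀Lx/20 - w₀L²/30 - w₀x³/(6L) = 3·11·12·(48/5)/20 - 11·12²/30 - 11·(48/5)³/(6·12) = 264/125 kN·m
Load 3 — point force P=-20 kN at a=4 m (b=L-a=8):
  M_3 = Pa²(a+3b)(L-x)/L³ - Pa²b/L²  [x>a] = (-20)·4²·(4+3·8)·(12-(48/5))/12³ - (-20)·4²·8/12² = 16/3 kN·m
Load 4 — point force P=4 kN at a=3 m (b=L-a=9):
  M_4 = Pa²(a+3b)(L-x)/L³ - Pa²b/L²  [x>a] = 4·3²·(3+3·9)·(12-(48/5))/12³ - 4·3²·9/12² = -3/4 kN·m
Superposition: M = Σ M_i = 9593/1500 kN·m ≈ 6.395333 kN·m

M(48/5) = 9593/1500 kN·m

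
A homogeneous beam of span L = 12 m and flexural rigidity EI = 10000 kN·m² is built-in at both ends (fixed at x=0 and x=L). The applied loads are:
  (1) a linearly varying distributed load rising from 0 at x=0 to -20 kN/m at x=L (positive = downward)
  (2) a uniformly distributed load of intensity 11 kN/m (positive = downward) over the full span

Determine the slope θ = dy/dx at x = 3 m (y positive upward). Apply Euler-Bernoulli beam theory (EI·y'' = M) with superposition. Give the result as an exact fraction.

Load 1 — triangular load w₀=-20 kN/m (0→w₀ over full span):
  θ_1 = -w₀(2x(L-x)(L-2x)(x+2L)+x²(L-x)²)/(120LEI) = -(-20)·(2·3·(12-3)·(12-2·3)·(3+2·12)+3²·(12-3)²)/(120·12·10000) = 1053/80000 rad
Load 2 — uniform load w=11 kN/m over full span:
  θ_2 = -wx(L-x)(L-2x)/(12EI) = -11·3·(12-3)·(12-2·3)/(12·10000) = -297/20000 rad
Superposition: θ = Σ θ_i = -27/16000 rad ≈ -0.001687 rad

θ(3) = -27/16000 rad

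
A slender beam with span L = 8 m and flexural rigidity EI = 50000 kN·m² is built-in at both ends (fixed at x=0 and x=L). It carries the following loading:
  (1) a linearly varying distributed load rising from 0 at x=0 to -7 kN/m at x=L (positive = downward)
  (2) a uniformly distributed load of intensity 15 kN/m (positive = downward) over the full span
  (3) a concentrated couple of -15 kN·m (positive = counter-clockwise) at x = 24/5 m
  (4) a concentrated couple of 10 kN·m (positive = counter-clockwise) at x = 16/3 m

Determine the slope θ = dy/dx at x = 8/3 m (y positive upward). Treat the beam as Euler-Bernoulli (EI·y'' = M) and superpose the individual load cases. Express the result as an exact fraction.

Load 1 — triangular load w₀=-7 kN/m (0→w₀ over full span):
  θ_1 = -w₀(2x(L-x)(L-2x)(x+2L)+x²(L-x)²)/(120LEI) = -(-7)·(2·(8/3)·(8-(8/3))·(8-2·(8/3))·((8/3)+2·8)+(8/3)²·(8-(8/3))²)/(120·8·50000) = 896/3796875 rad
Load 2 — uniform load w=15 kN/m over full span:
  θ_2 = -wx(L-x)(L-2x)/(12EI) = -15·(8/3)·(8-(8/3))·(8-2·(8/3))/(12·50000) = -16/16875 rad
Load 3 — applied couple M₀=-15 kN·m at a=24/5 m (b=L-a=16/5):
  θ_3 = (R_Ax²/2 - M_Ax)/EI  [x≤a] with R_A=-27/10, M_A=-24/5 = ((-27/10)·(8/3)²/2 - (-24/5)·(8/3))/50000 = 1/15625 rad
Load 4 — applied couple M₀=10 kN·m at a=16/3 m (b=L-a=8/3):
  θ_4 = (R_Ax²/2 - M_Ax)/EI  [x≤a] with R_A=5/3, M_A=10/3 = ((5/3)·(8/3)²/2 - (10/3)·(8/3))/50000 = -1/16875 rad
Superposition: θ = Σ θ_i = -2686/3796875 rad ≈ -0.000707 rad

θ(8/3) = -2686/3796875 rad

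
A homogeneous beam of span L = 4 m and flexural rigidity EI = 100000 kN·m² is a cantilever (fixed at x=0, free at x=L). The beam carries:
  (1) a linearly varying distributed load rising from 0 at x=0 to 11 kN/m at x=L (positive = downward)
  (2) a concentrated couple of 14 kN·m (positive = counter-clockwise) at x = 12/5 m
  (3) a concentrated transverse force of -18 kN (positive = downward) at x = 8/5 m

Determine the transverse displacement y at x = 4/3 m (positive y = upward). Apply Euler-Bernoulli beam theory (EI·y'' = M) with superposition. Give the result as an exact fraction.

Load 1 — triangular load w₀=11 kN/m (0→w₀ over full span):
  y_1 = (w₀Lx³/12-w₀L²x²/6-w₀x⁵/(120L))/EI = (11·4·(4/3)³/12-11·4²·(4/3)²/6-11·(4/3)⁵/(120·4))/100000 = -4961/11390625 m
Load 2 — applied couple M₀=14 kN·m at a=12/5 m (b=L-a=8/5):
  y_2 = M₀x²/(2EI)  [x≤a] = 14·(4/3)²/(2·100000) = 7/56250 m
Load 3 — point force P=-18 kN at a=8/5 m (b=L-a=12/5):
  y_3 = -Px²(3a-x)/(6EI)  [x≤a] = -(-18)·(4/3)²·(3·(8/5)-(4/3))/(6·100000) = 26/140625 m
Superposition: y = Σ y_i = -23/182250 m ≈ -0.000126 m

y(4/3) = -23/182250 m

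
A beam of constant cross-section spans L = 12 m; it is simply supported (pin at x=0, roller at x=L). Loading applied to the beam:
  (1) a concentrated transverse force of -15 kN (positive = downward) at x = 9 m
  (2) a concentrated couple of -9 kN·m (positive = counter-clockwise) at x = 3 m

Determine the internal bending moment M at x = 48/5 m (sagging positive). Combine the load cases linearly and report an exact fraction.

Load 1 — point force P=-15 kN at a=9 m (b=L-a=3):
  M_1 = Pa(L-x)/L  [x>a] = (-15)·9·(12-(48/5))/12 = -27 kN·m
Load 2 — applied couple M₀=-9 kN·m at a=3 m (b=L-a=9):
  M_2 = M₀x/L - M₀  [x>a] = (-9)·(48/5)/12 - (-9) = 9/5 kN·m
Superposition: M = Σ M_i = -126/5 kN·m ≈ -25.200000 kN·m

M(48/5) = -126/5 kN·m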